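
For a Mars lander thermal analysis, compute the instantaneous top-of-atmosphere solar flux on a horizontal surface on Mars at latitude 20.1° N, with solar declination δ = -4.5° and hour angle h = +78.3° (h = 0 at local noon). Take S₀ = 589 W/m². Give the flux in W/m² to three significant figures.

95.9 W/m²

cos θ_z = sin φ sin δ + cos φ cos δ cos h = -0.026963 + 0.189849 = 0.162886.
Flux = S₀ · cos θ_z = 589 × 0.162886 = 95.94 W/m².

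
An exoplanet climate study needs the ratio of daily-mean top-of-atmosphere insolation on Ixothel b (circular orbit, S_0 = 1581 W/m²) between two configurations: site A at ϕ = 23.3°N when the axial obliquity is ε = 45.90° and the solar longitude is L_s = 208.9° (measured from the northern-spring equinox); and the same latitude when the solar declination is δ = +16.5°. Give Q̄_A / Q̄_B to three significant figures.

— Configuration A (ϕ=+23.3°):
Solar declination: sin δ = sin ε · sin L_s = sin 45.90° × sin 208.9° = -0.34706, so δ = -20.307°.
cos h₀ = −tan(+23.3°) tan(-20.307°) = 0.1594, h₀ = 1.4107 rad.
Bracket: h₀ sin ϕ sin δ + cos ϕ cos δ sin h₀ = 1.4107×0.39555×-0.34706 + 0.91845×0.93784×0.98722 = -0.193660 + 0.850351 = 0.656691.
Q̄ = (S_0/π) × [bracket] = (1581/π) × 0.656691 = 330.48 W/m².
— Configuration B (ϕ=+23.3°):
cos h₀ = −tan(+23.3°) tan(+16.500°) = -0.1276, h₀ = 1.6987 rad.
Bracket: h₀ sin ϕ sin δ + cos ϕ cos δ sin h₀ = 1.6987×0.39555×0.28402 + 0.91845×0.95882×0.99183 = 0.190839 + 0.873433 = 1.064272.
Q̄ = (S_0/π) × [bracket] = (1581/π) × 1.064272 = 535.59 W/m².
Ratio Q̄_A / Q̄_B = 330.48 / 535.59 = 0.6170.

Q̄_A / Q̄_B ≈ 0.617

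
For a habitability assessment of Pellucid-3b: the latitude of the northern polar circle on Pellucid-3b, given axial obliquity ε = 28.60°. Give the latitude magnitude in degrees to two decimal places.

61.40°

The polar circle is the lowest latitude that experiences at least one full rotation of continuous daylight at the northern-summer solstice; it lies at |φ| = 90° − ε = 90° − 28.60° = 61.40°.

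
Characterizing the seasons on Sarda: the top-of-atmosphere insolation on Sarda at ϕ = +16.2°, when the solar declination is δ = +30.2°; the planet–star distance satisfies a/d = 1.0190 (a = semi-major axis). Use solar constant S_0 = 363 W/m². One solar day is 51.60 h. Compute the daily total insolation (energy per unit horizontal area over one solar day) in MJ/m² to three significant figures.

23.7 MJ/m²

cos h₀ = −tan(+16.2°) tan(+30.200°) = -0.1691, h₀ = 1.7407 rad.
Bracket: h₀ sin ϕ sin δ + cos ϕ cos δ sin h₀ = 1.7407×0.27899×0.50302 + 0.96029×0.86427×0.98560 = 0.244286 + 0.817999 = 1.062285.
Inverse-square distance factor (a/d)² = 1.0190² = 1.038361.
Q̄ = (S_0/π) × 1.038361 × [bracket] = (363/π) × 1.038361 × 1.062285 = 127.45 W/m².
Daily total = Q̄ × 51.60 h × 3600 s/h = 127.45 × 51.60 × 3600 / 10⁶ = 23.68 MJ/m².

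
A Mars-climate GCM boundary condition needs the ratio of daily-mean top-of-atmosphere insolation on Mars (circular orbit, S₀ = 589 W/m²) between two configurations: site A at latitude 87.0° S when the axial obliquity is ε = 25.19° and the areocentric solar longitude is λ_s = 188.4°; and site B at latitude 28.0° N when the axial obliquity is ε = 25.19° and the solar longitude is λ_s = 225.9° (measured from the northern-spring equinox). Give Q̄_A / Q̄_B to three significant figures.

Q̄_A / Q̄_B ≈ 0.311

— Configuration A (φ=-87.0°):
sin δ = sin 25.19° × sin 188.4° = -0.06218, so δ = -3.565°.
cos H₀ = −tan(-87.0°) tan(-3.565°) = -1.1887 ≤ −1 ⇒ polar day, H₀ = π.
Bracket: H₀ sin φ sin δ + cos φ cos δ sin H₀ = 3.1416×-0.99863×-0.06218 + 0.05234×0.99807×0.00000 = 0.195077 + 0.000000 = 0.195077.
Q̄ = (S₀/π) × [bracket] = (589/π) × 0.195077 = 36.574 W/m².
— Configuration B (φ=+28.0°):
Solar declination: sin δ = sin ε · sin λ_s = sin 25.19° × sin 225.9° = -0.30565, so δ = -17.797°.
cos H₀ = −tan(+28.0°) tan(-17.797°) = 0.1707, H₀ = 1.3993 rad.
Bracket: H₀ sin φ sin δ + cos φ cos δ sin H₀ = 1.3993×0.46947×-0.30565 + 0.88295×0.95214×0.98533 = -0.200790 + 0.828359 = 0.627569.
Q̄ = (S₀/π) × [bracket] = (589/π) × 0.627569 = 117.66 W/m².
Ratio Q̄_A / Q̄_B = 36.574 / 117.66 = 0.3108.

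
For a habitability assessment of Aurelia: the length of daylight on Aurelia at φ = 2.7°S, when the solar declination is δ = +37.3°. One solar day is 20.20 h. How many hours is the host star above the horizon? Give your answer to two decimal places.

9.87 h

cos H₀ = −tan φ · tan δ = −tan(-2.7°) × tan(+37.300°) = 0.0359, so H₀ = 1.5349 rad = 87.94°.
Daylight = 2H₀/(2π) × 20.20 h = (1.5349/π) × 20.20 = 9.87 h.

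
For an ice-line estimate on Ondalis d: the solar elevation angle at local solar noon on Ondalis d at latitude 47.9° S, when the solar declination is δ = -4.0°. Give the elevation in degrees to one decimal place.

46.1°

At local noon the hour angle is zero, so the zenith angle equals |φ − δ| = |-47.9° − (-4.000°)| = 43.900°.
Elevation = 90° − 43.900° = 46.1°.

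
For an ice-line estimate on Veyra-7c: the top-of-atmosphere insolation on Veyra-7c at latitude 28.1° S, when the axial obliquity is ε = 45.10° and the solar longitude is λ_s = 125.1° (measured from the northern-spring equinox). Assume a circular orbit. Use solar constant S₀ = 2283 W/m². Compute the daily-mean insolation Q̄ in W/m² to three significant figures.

Solar declination: sin δ = sin ε · sin λ_s = sin 45.10° × sin 125.1° = 0.57953, so δ = +35.417°.
cos H₀ = −tan(-28.1°) tan(+35.417°) = 0.3797, H₀ = 1.1813 rad.
Bracket: H₀ sin φ sin δ + cos φ cos δ sin H₀ = 1.1813×-0.47101×0.57953 + 0.88213×0.81495×0.92511 = -0.322453 + 0.665054 = 0.342601.
Q̄ = (S₀/π) × [bracket] = (2283/π) × 0.342601 = 249.0 W/m².

Q̄ ≈ 249 W/m²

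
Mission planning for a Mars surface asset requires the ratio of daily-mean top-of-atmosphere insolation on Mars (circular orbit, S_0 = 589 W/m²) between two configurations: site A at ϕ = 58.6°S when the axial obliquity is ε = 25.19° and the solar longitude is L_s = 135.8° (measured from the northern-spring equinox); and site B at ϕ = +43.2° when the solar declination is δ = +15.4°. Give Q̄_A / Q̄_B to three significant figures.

— Configuration A (ϕ=-58.6°):
Solar declination: sin δ = sin ε · sin L_s = sin 25.19° × sin 135.8° = 0.29673, so δ = +17.261°.
cos h₀ = −tan(-58.6°) tan(+17.261°) = 0.5090, h₀ = 1.0367 rad.
Bracket: h₀ sin ϕ sin δ + cos ϕ cos δ sin h₀ = 1.0367×-0.85355×0.29673 + 0.52101×0.95496×0.86074 = -0.262569 + 0.428256 = 0.165687.
Q̄ = (S_0/π) × [bracket] = (589/π) × 0.165687 = 31.064 W/m².
— Configuration B (ϕ=+43.2°):
cos h₀ = −tan(+43.2°) tan(+15.400°) = -0.2587, h₀ = 1.8324 rad.
Bracket: h₀ sin ϕ sin δ + cos ϕ cos δ sin h₀ = 1.8324×0.68455×0.26556 + 0.72897×0.96410×0.96597 = 0.333110 + 0.678884 = 1.011994.
Q̄ = (S_0/π) × [bracket] = (589/π) × 1.011994 = 189.73 W/m².
Ratio Q̄_A / Q̄_B = 31.064 / 189.73 = 0.1637.

Q̄_A / Q̄_B ≈ 0.164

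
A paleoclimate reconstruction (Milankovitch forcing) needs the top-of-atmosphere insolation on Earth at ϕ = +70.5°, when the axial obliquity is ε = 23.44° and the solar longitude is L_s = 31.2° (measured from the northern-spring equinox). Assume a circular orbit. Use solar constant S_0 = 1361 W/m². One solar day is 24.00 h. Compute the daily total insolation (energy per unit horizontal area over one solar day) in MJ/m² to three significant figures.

Solar declination: sin δ = sin ε · sin L_s = sin 23.44° × sin 31.2° = 0.20607, so δ = +11.892°.
cos h₀ = −tan(+70.5°) tan(+11.892°) = -0.5947, h₀ = 2.2077 rad.
Bracket: h₀ sin ϕ sin δ + cos ϕ cos δ sin h₀ = 2.2077×0.94264×0.20607 + 0.33381×0.97854×0.80397 = 0.428845 + 0.262614 = 0.691459.
Q̄ = (S_0/π) × [bracket] = (1361/π) × 0.691459 = 299.55 W/m².
Daily total = Q̄ × 24.00 h × 3600 s/h = 299.55 × 24.00 × 3600 / 10⁶ = 25.88 MJ/m².

25.9 MJ/m²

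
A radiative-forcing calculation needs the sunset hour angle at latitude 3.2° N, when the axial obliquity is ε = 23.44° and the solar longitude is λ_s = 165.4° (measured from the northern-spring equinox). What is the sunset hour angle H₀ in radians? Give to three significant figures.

Solar declination: sin δ = sin ε · sin λ_s = sin 23.44° × sin 165.4° = 0.10027, so δ = +5.755°.
cos H₀ = −tan φ · tan δ = −tan(+3.2°) × tan(+5.755°) = -0.0056, so H₀ = 1.5764 rad = 90.32°.

H₀ = 1.58 rad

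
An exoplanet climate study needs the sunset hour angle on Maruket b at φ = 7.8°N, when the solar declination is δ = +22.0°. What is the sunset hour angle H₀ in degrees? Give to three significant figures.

H₀ = 93.2°

cos H₀ = −tan φ · tan δ = −tan(+7.8°) × tan(+22.000°) = -0.0553, so H₀ = 1.6262 rad = 93.17°.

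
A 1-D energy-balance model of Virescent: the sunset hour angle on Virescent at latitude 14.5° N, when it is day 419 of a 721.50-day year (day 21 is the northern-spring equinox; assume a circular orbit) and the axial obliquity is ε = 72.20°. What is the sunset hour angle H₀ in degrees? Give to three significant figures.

H₀ = 85.3°

Solar longitude: λ_s = 360° × (419 − 21)/721.50 = 198.586°.
sin δ = sin 72.20° × sin 198.586° = -0.30347, so δ = -17.666°.
cos H₀ = −tan φ · tan δ = −tan(+14.5°) × tan(-17.666°) = 0.0824, so H₀ = 1.4883 rad = 85.28°.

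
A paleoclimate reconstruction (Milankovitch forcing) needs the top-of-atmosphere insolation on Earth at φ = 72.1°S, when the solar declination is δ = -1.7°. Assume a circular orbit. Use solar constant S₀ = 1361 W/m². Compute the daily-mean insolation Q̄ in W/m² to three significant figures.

Q̄ ≈ 153 W/m²

cos H₀ = −tan(-72.1°) tan(-1.700°) = -0.0919, H₀ = 1.6628 rad.
Bracket: H₀ sin φ sin δ + cos φ cos δ sin H₀ = 1.6628×-0.95159×-0.02967 + 0.30736×0.99956×0.99577 = 0.046947 + 0.305925 = 0.352872.
Q̄ = (S₀/π) × [bracket] = (1361/π) × 0.352872 = 152.9 W/m².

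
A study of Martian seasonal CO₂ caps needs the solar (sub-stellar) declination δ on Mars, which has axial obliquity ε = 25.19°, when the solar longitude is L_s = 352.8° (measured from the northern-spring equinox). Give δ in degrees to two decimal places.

sin δ = sin ε · sin L_s = sin 25.19° × sin 352.8° = -0.053345.
δ = arcsin(-0.053345) = -3.06°.

δ = -3.06°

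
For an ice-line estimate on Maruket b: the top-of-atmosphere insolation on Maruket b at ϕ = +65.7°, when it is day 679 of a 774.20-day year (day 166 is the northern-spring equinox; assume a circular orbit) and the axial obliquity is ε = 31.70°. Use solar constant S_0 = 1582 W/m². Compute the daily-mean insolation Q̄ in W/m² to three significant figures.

Solar longitude: L_s = 360° × (679 − 166)/774.20 = 238.543°.
sin δ = sin 31.70° × sin 238.543° = -0.44824, so δ = -26.631°.
cos h₀ = −tan(+65.7°) tan(-26.631°) = 1.1106 ≥ 1 ⇒ polar night, h₀ = 0 and Q̄ = 0.

Q̄ ≈ 0.00 W/m²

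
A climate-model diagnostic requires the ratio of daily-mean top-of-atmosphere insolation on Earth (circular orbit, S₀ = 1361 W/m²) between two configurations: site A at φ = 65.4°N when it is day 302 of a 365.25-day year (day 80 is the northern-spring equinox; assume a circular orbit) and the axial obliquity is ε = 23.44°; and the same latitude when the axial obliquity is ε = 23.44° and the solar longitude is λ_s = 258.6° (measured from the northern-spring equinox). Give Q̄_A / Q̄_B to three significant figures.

— Configuration A (φ=+65.4°):
Solar longitude: λ_s = 360° × (302 − 80)/365.25 = 218.809°.
sin δ = sin 23.44° × sin 218.809° = -0.24930, so δ = -14.436°.
cos H₀ = −tan(+65.4°) tan(-14.436°) = 0.5623, H₀ = 0.9737 rad.
Bracket: H₀ sin φ sin δ + cos φ cos δ sin H₀ = 0.9737×0.90924×-0.24930 + 0.41628×0.96843×0.82695 = -0.220712 + 0.333375 = 0.112663.
Q̄ = (S₀/π) × [bracket] = (1361/π) × 0.112663 = 48.808 W/m².
— Configuration B (φ=+65.4°):
Solar declination: sin δ = sin ε · sin λ_s = sin 23.44° × sin 258.6° = -0.38994, so δ = -22.951°.
cos H₀ = −tan(+65.4°) tan(-22.951°) = 0.9249, H₀ = 0.3900 rad.
Bracket: H₀ sin φ sin δ + cos φ cos δ sin H₀ = 0.3900×0.90924×-0.38994 + 0.41628×0.92084×0.38016 = -0.138274 + 0.145726 = 0.007452.
Q̄ = (S₀/π) × [bracket] = (1361/π) × 0.007452 = 3.2284 W/m².
Ratio Q̄_A / Q̄_B = 48.808 / 3.2284 = 15.12.

Q̄_A / Q̄_B ≈ 15.1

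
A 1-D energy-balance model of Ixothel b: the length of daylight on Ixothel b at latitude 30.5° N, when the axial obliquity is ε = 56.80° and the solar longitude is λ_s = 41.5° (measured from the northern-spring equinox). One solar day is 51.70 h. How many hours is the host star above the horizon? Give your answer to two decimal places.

32.49 h

Solar declination: sin δ = sin ε · sin λ_s = sin 56.80° × sin 41.5° = 0.55446, so δ = +33.673°.
cos H₀ = −tan φ · tan δ = −tan(+30.5°) × tan(+33.673°) = -0.3924, so H₀ = 1.9741 rad = 113.11°.
Daylight = 2H₀/(2π) × 51.70 h = (1.9741/π) × 51.70 = 32.49 h.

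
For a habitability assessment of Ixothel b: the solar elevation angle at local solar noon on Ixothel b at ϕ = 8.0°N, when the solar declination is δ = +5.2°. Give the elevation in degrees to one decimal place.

At local noon the hour angle is zero, so the zenith angle equals |ϕ − δ| = |+8.0° − (+5.200°)| = 2.800°.
Elevation = 90° − 2.800° = 87.2°.

87.2°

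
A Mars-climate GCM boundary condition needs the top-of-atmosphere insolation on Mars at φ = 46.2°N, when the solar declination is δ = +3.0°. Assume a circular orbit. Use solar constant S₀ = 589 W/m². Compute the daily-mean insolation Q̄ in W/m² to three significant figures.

cos H₀ = −tan(+46.2°) tan(+3.000°) = -0.0547, H₀ = 1.6255 rad.
Bracket: H₀ sin φ sin δ + cos φ cos δ sin H₀ = 1.6255×0.72176×0.05234 + 0.69214×0.99863×0.99851 = 0.061406 + 0.690162 = 0.751568.
Q̄ = (S₀/π) × [bracket] = (589/π) × 0.751568 = 140.9 W/m².

Q̄ ≈ 141 W/m²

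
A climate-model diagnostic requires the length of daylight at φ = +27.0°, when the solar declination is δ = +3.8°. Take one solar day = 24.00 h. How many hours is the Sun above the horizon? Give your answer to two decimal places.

12.26 h

cos H₀ = −tan φ · tan δ = −tan(+27.0°) × tan(+3.800°) = -0.0338, so H₀ = 1.6046 rad = 91.94°.
Daylight = 2H₀/(2π) × 24.00 h = (1.6046/π) × 24.00 = 12.26 h.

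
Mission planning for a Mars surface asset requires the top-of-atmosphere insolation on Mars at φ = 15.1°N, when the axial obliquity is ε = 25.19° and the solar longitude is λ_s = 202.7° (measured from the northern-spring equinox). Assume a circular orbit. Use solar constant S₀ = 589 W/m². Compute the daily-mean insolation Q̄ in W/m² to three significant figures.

Q̄ ≈ 166 W/m²

Solar declination: sin δ = sin ε · sin λ_s = sin 25.19° × sin 202.7° = -0.16425, so δ = -9.454°.
cos H₀ = −tan(+15.1°) tan(-9.454°) = 0.0449, H₀ = 1.5259 rad.
Bracket: H₀ sin φ sin δ + cos φ cos δ sin H₀ = 1.5259×0.26050×-0.16425 + 0.96547×0.98642×0.99899 = -0.065289 + 0.951397 = 0.886108.
Q̄ = (S₀/π) × [bracket] = (589/π) × 0.886108 = 166.1 W/m².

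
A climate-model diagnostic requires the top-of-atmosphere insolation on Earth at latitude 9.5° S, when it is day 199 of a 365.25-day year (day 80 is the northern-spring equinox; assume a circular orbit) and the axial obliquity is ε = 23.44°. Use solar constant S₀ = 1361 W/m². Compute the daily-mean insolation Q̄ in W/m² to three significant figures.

Solar longitude: λ_s = 360° × (199 − 80)/365.25 = 117.290°.
sin δ = sin 23.44° × sin 117.290° = 0.35352, so δ = +20.702°.
cos H₀ = −tan(-9.5°) tan(+20.702°) = 0.0632, H₀ = 1.5075 rad.
Bracket: H₀ sin φ sin δ + cos φ cos δ sin H₀ = 1.5075×-0.16505×0.35352 + 0.98629×0.93543×0.99800 = -0.087960 + 0.920760 = 0.832800.
Q̄ = (S₀/π) × [bracket] = (1361/π) × 0.832800 = 360.8 W/m².

Q̄ ≈ 361 W/m²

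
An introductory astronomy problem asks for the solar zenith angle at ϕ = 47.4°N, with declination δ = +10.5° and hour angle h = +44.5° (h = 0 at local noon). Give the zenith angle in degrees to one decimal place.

cos θ_z = sin ϕ sin δ + cos ϕ cos δ cos h = 0.134143 + 0.474698 = 0.608841.
θ_z = arccos(0.608841) = 52.5°.

θ_z = 52.5°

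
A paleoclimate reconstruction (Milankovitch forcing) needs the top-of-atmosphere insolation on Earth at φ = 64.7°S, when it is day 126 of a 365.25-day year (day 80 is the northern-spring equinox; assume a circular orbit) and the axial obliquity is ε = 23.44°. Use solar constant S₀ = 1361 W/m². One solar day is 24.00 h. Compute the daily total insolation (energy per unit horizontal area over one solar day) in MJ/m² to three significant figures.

Solar longitude: λ_s = 360° × (126 − 80)/365.25 = 45.339°.
sin δ = sin 23.44° × sin 45.339° = 0.28294, so δ = +16.436°.
cos H₀ = −tan(-64.7°) tan(+16.436°) = 0.6241, H₀ = 0.8969 rad.
Bracket: H₀ sin φ sin δ + cos φ cos δ sin H₀ = 0.8969×-0.90408×0.28294 + 0.42736×0.95914×0.78138 = -0.229427 + 0.320286 = 0.090859.
Q̄ = (S₀/π) × [bracket] = (1361/π) × 0.090859 = 39.362 W/m².
Daily total = Q̄ × 24.00 h × 3600 s/h = 39.362 × 24.00 × 3600 / 10⁶ = 3.401 MJ/m².

3.40 MJ/m²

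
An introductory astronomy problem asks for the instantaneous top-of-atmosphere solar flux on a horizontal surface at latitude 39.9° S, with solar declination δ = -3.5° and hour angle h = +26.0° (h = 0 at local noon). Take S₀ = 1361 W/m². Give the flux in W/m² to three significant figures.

cos θ_z = sin φ sin δ + cos φ cos δ cos h = 0.039160 + 0.688237 = 0.727397.
Flux = S₀ · cos θ_z = 1361 × 0.727397 = 990.0 W/m².

990 W/m²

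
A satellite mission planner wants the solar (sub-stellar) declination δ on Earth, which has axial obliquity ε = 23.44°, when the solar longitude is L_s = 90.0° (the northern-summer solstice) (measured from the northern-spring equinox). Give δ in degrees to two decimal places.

δ = +23.44°

sin δ = sin ε · sin L_s = sin 23.44° × sin 90.0° = 0.397789.
δ = arcsin(0.397789) = +23.44°.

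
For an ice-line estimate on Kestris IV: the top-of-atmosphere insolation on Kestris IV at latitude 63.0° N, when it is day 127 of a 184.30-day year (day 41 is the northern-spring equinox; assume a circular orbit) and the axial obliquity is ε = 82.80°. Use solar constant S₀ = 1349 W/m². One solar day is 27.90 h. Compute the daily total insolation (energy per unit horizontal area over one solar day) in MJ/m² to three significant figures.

Solar longitude: λ_s = 360° × (127 − 41)/184.30 = 167.987°.
sin δ = sin 82.80° × sin 167.987° = 0.20649, so δ = +11.917°.
cos H₀ = −tan(+63.0°) tan(+11.917°) = -0.4142, H₀ = 1.9979 rad.
Bracket: H₀ sin φ sin δ + cos φ cos δ sin H₀ = 1.9979×0.89101×0.20649 + 0.45399×0.97845×0.91019 = 0.367583 + 0.404312 = 0.771895.
Q̄ = (S₀/π) × [bracket] = (1349/π) × 0.771895 = 331.45 W/m².
Daily total = Q̄ × 27.90 h × 3600 s/h = 331.45 × 27.90 × 3600 / 10⁶ = 33.29 MJ/m².

33.3 MJ/m²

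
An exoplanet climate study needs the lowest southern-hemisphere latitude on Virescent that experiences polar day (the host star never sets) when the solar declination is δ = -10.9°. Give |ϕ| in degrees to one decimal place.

|ϕ| = 79.1°

Polar day requires cos h₀ = −tan ϕ tan δ ≤ −1, i.e. tan ϕ tan δ ≥ 1.
The boundary is |tan ϕ| · |tan δ| = 1, so |ϕ| = 90° − |δ| = 90° − 10.9° = 79.1° in the southern hemisphere.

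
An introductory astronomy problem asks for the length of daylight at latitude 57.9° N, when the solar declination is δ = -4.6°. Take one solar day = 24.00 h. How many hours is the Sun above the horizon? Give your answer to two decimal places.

cos H₀ = −tan φ · tan δ = −tan(+57.9°) × tan(-4.600°) = 0.1283, so H₀ = 1.4422 rad = 82.63°.
Daylight = 2H₀/(2π) × 24.00 h = (1.4422/π) × 24.00 = 11.02 h.

11.02 h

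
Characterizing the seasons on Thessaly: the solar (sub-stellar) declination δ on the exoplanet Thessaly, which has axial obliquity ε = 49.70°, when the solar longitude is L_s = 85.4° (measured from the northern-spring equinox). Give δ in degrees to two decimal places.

δ = +49.48°

sin δ = sin ε · sin L_s = sin 49.70° × sin 85.4° = 0.760212.
δ = arcsin(0.760212) = +49.48°.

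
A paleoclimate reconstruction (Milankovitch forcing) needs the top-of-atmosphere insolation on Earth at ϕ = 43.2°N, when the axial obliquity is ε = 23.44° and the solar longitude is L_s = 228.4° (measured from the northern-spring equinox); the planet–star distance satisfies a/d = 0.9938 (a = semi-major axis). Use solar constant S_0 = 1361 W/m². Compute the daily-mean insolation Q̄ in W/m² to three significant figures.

Solar declination: sin δ = sin ε · sin L_s = sin 23.44° × sin 228.4° = -0.29747, so δ = -17.305°.
cos h₀ = −tan(+43.2°) tan(-17.305°) = 0.2926, h₀ = 1.2739 rad.
Bracket: h₀ sin ϕ sin δ + cos ϕ cos δ sin h₀ = 1.2739×0.68455×-0.29747 + 0.72897×0.95473×0.95624 = -0.259408 + 0.665514 = 0.406106.
Inverse-square distance factor (a/d)² = 0.9938² = 0.987638.
Q̄ = (S_0/π) × 0.987638 × [bracket] = (1361/π) × 0.987638 × 0.406106 = 173.8 W/m².

Q̄ ≈ 174 W/m²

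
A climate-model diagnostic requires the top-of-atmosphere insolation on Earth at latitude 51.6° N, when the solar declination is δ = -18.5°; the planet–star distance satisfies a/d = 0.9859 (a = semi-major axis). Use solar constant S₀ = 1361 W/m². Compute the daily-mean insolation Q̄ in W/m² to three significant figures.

Q̄ ≈ 106 W/m²

cos H₀ = −tan(+51.6°) tan(-18.500°) = 0.4222, H₀ = 1.1350 rad.
Bracket: H₀ sin φ sin δ + cos φ cos δ sin H₀ = 1.1350×0.78369×-0.31730 + 0.62115×0.94832×0.90652 = -0.282235 + 0.533985 = 0.251750.
Inverse-square distance factor (a/d)² = 0.9859² = 0.971999.
Q̄ = (S₀/π) × 0.971999 × [bracket] = (1361/π) × 0.971999 × 0.251750 = 106.0 W/m².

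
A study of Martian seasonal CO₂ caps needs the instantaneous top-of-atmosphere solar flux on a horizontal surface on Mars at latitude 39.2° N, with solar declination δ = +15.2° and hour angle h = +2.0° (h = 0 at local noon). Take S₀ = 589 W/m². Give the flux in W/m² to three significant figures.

538 W/m²

cos θ_z = sin φ sin δ + cos φ cos δ cos h = 0.165711 + 0.747379 = 0.913090.
Flux = S₀ · cos θ_z = 589 × 0.913090 = 537.8 W/m².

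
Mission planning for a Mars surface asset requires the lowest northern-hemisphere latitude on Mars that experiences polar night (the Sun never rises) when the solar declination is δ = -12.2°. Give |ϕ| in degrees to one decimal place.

|ϕ| = 77.8°

Polar night requires cos h₀ = −tan ϕ tan δ ≥ 1, i.e. tan ϕ tan δ ≤ −1.
The boundary is |tan ϕ| · |tan δ| = 1, so |ϕ| = 90° − |δ| = 90° − 12.2° = 77.8° in the northern hemisphere.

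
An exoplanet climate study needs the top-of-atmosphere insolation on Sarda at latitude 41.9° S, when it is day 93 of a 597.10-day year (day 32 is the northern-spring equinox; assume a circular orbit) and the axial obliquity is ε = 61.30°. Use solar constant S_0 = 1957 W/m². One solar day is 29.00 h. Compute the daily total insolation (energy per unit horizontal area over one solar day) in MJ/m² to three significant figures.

Solar longitude: L_s = 360° × (93 − 32)/597.10 = 36.778°.
sin δ = sin 61.30° × sin 36.778° = 0.52516, so δ = +31.679°.
cos h₀ = −tan(-41.9°) tan(+31.679°) = 0.5537, h₀ = 0.9840 rad.
Bracket: h₀ sin ϕ sin δ + cos ϕ cos δ sin h₀ = 0.9840×-0.66783×0.52516 + 0.74431×0.85100×0.83272 = -0.345106 + 0.527451 = 0.182345.
Q̄ = (S_0/π) × [bracket] = (1957/π) × 0.182345 = 113.59 W/m².
Daily total = Q̄ × 29.00 h × 3600 s/h = 113.59 × 29.00 × 3600 / 10⁶ = 11.86 MJ/m².

11.9 MJ/m²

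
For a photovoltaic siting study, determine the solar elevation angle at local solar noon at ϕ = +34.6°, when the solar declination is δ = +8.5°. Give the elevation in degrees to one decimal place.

63.9°

At local noon the hour angle is zero, so the zenith angle equals |ϕ − δ| = |+34.6° − (+8.500°)| = 26.100°.
Elevation = 90° − 26.100° = 63.9°.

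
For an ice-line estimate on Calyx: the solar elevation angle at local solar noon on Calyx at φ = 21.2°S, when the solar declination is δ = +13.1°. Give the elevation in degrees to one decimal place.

At local noon the hour angle is zero, so the zenith angle equals |φ − δ| = |-21.2° − (+13.100°)| = 34.300°.
Elevation = 90° − 34.300° = 55.7°.

55.7°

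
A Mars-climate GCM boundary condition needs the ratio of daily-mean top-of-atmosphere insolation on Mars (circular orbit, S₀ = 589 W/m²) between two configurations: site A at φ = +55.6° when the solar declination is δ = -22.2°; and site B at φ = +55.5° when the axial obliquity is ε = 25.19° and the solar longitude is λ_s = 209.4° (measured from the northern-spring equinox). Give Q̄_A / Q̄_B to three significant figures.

— Configuration A (φ=+55.6°):
cos H₀ = −tan(+55.6°) tan(-22.200°) = 0.5960, H₀ = 0.9323 rad.
Bracket: H₀ sin φ sin δ + cos φ cos δ sin H₀ = 0.9323×0.82511×-0.37784 + 0.56497×0.92587×0.80298 = -0.290653 + 0.420030 = 0.129377.
Q̄ = (S₀/π) × [bracket] = (589/π) × 0.129377 = 24.256 W/m².
— Configuration B (φ=+55.5°):
Solar declination: sin δ = sin ε · sin λ_s = sin 25.19° × sin 209.4° = -0.20894, so δ = -12.060°.
cos H₀ = −tan(+55.5°) tan(-12.060°) = 0.3109, H₀ = 1.2547 rad.
Bracket: H₀ sin φ sin δ + cos φ cos δ sin H₀ = 1.2547×0.82413×-0.20894 + 0.56641×0.97793×0.95045 = -0.216051 + 0.526463 = 0.310412.
Q̄ = (S₀/π) × [bracket] = (589/π) × 0.310412 = 58.197 W/m².
Ratio Q̄_A / Q̄_B = 24.256 / 58.197 = 0.4168.

Q̄_A / Q̄_B ≈ 0.417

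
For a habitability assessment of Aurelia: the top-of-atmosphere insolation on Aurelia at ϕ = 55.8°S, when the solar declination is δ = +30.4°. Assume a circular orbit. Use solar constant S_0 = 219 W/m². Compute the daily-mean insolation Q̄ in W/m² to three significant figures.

cos h₀ = −tan(-55.8°) tan(+30.400°) = 0.8633, h₀ = 0.5290 rad.
Bracket: h₀ sin ϕ sin δ + cos ϕ cos δ sin h₀ = 0.5290×-0.82708×0.50603 + 0.56208×0.86251×0.50470 = -0.221401 + 0.244678 = 0.023277.
Q̄ = (S_0/π) × [bracket] = (219/π) × 0.023277 = 1.623 W/m².

Q̄ ≈ 1.62 W/m²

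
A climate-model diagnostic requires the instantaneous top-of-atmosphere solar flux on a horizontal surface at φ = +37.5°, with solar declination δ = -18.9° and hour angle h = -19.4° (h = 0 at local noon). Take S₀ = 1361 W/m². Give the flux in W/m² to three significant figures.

cos θ_z = sin φ sin δ + cos φ cos δ cos h = -0.197188 + 0.707964 = 0.510776.
Flux = S₀ · cos θ_z = 1361 × 0.510776 = 695.2 W/m².

695 W/m²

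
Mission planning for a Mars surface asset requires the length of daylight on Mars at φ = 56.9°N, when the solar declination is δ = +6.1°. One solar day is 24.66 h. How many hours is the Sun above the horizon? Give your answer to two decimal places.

cos H₀ = −tan φ · tan δ = −tan(+56.9°) × tan(+6.100°) = -0.1639, so H₀ = 1.7355 rad = 99.44°.
Daylight = 2H₀/(2π) × 24.66 h = (1.7355/π) × 24.66 = 13.62 h.

13.62 h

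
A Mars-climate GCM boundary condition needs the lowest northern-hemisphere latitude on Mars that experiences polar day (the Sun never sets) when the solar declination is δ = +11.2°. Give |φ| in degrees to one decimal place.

|φ| = 78.8°

Polar day requires cos H₀ = −tan φ tan δ ≤ −1, i.e. tan φ tan δ ≥ 1.
The boundary is |tan φ| · |tan δ| = 1, so |φ| = 90° − |δ| = 90° − 11.2° = 78.8° in the northern hemisphere.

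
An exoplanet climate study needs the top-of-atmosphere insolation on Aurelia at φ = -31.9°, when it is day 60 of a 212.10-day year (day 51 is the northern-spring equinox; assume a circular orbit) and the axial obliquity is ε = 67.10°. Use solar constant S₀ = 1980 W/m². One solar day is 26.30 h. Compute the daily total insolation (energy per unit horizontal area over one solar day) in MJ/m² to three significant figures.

Solar longitude: λ_s = 360° × (60 − 51)/212.10 = 15.276°.
sin δ = sin 67.10° × sin 15.276° = 0.24270, so δ = +14.046°.
cos H₀ = −tan(-31.9°) tan(+14.046°) = 0.1557, H₀ = 1.4144 rad.
Bracket: H₀ sin φ sin δ + cos φ cos δ sin H₀ = 1.4144×-0.52844×0.24270 + 0.84897×0.97010×0.98780 = -0.181400 + 0.813538 = 0.632138.
Q̄ = (S₀/π) × [bracket] = (1980/π) × 0.632138 = 398.41 W/m².
Daily total = Q̄ × 26.30 h × 3600 s/h = 398.41 × 26.30 × 3600 / 10⁶ = 37.72 MJ/m².

37.7 MJ/m²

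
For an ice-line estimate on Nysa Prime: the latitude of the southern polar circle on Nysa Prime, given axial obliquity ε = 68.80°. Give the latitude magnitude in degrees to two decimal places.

21.20°

The polar circle is the lowest latitude that experiences at least one full rotation of continuous darkness at the northern-summer solstice; it lies at |ϕ| = 90° − ε = 90° − 68.80° = 21.20°.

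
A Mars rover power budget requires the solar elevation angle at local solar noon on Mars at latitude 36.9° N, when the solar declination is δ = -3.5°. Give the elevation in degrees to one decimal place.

49.6°

At local noon the hour angle is zero, so the zenith angle equals |ϕ − δ| = |+36.9° − (-3.500°)| = 40.400°.
Elevation = 90° − 40.400° = 49.6°.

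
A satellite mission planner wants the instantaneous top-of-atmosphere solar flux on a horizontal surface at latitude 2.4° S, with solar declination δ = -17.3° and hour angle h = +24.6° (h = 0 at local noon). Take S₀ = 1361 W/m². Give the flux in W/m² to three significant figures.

cos θ_z = sin φ sin δ + cos φ cos δ cos h = 0.012453 + 0.867342 = 0.879795.
Flux = S₀ · cos θ_z = 1361 × 0.879795 = 1197 W/m².

1.20e+03 W/m²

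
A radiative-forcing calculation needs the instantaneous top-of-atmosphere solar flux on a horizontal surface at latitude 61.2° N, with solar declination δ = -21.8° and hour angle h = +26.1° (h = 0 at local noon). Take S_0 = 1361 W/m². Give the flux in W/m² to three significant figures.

104 W/m²

cos θ_z = sin ϕ sin δ + cos ϕ cos δ cos h = -0.325432 + 0.401689 = 0.076257.
Flux = S_0 · cos θ_z = 1361 × 0.076257 = 103.8 W/m².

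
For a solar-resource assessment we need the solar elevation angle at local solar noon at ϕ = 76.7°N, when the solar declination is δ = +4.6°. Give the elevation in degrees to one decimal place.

17.9°

At local noon the hour angle is zero, so the zenith angle equals |ϕ − δ| = |+76.7° − (+4.600°)| = 72.100°.
Elevation = 90° − 72.100° = 17.9°.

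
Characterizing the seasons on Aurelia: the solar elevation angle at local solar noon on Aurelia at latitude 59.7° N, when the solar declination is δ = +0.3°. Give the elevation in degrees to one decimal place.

At local noon the hour angle is zero, so the zenith angle equals |φ − δ| = |+59.7° − (+0.300°)| = 59.400°.
Elevation = 90° − 59.400° = 30.6°.

30.6°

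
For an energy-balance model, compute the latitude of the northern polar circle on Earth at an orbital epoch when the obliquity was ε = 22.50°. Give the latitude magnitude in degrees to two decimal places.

67.50°

The polar circle is the lowest latitude that experiences at least one full rotation of continuous daylight at the northern-summer solstice; it lies at |φ| = 90° − ε = 90° − 22.50° = 67.50°.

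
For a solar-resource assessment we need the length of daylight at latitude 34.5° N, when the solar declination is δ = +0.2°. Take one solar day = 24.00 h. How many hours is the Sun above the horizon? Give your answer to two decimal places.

cos H₀ = −tan φ · tan δ = −tan(+34.5°) × tan(+0.200°) = -0.0024, so H₀ = 1.5732 rad = 90.14°.
Daylight = 2H₀/(2π) × 24.00 h = (1.5732/π) × 24.00 = 12.02 h.

12.02 h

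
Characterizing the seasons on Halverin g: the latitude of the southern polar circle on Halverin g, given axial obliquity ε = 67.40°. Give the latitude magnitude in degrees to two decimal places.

The polar circle is the lowest latitude that experiences at least one full rotation of continuous darkness at the northern-summer solstice; it lies at |ϕ| = 90° − ε = 90° − 67.40° = 22.60°.

22.60°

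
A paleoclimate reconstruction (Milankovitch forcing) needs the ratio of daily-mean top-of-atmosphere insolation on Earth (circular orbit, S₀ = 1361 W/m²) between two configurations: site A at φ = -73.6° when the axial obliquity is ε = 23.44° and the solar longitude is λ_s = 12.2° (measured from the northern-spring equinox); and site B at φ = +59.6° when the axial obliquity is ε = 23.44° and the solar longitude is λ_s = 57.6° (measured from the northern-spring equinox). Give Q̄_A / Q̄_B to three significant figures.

— Configuration A (φ=-73.6°):
Solar declination: sin δ = sin ε · sin λ_s = sin 23.44° × sin 12.2° = 0.08406, so δ = +4.822°.
cos H₀ = −tan(-73.6°) tan(+4.822°) = 0.2866, H₀ = 1.2801 rad.
Bracket: H₀ sin φ sin δ + cos φ cos δ sin H₀ = 1.2801×-0.95931×0.08406 + 0.28234×0.99646×0.95804 = -0.103227 + 0.269535 = 0.166308.
Q̄ = (S₀/π) × [bracket] = (1361/π) × 0.166308 = 72.048 W/m².
— Configuration B (φ=+59.6°):
Solar declination: sin δ = sin ε · sin λ_s = sin 23.44° × sin 57.6° = 0.33586, so δ = +19.625°.
cos H₀ = −tan(+59.6°) tan(+19.625°) = -0.6078, H₀ = 2.2240 rad.
Bracket: H₀ sin φ sin δ + cos φ cos δ sin H₀ = 2.2240×0.86251×0.33586 + 0.50603×0.94191×0.79411 = 0.644254 + 0.378500 = 1.022754.
Q̄ = (S₀/π) × [bracket] = (1361/π) × 1.022754 = 443.08 W/m².
Ratio Q̄_A / Q̄_B = 72.048 / 443.08 = 0.1626.

Q̄_A / Q̄_B ≈ 0.163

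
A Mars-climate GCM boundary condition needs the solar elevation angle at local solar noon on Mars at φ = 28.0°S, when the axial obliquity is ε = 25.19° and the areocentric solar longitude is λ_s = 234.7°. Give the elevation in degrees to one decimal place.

sin δ = sin 25.19° × sin 234.7° = -0.34737, so δ = -20.326°.
At local noon the hour angle is zero, so the zenith angle equals |φ − δ| = |-28.0° − (-20.326°)| = 7.674°.
Elevation = 90° − 7.674° = 82.3°.

82.3°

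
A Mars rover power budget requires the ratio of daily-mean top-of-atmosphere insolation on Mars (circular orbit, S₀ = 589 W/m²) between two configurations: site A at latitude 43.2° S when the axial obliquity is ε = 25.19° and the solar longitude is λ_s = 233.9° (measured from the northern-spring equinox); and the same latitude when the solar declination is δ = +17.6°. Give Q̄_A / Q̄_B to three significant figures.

— Configuration A (φ=-43.2°):
Solar declination: sin δ = sin ε · sin λ_s = sin 25.19° × sin 233.9° = -0.34390, so δ = -20.115°.
cos H₀ = −tan(-43.2°) tan(-20.115°) = -0.3439, H₀ = 1.9219 rad.
Bracket: H₀ sin φ sin δ + cos φ cos δ sin H₀ = 1.9219×-0.68455×-0.34390 + 0.72897×0.93901×0.93900 = 0.452447 + 0.642755 = 1.095202.
Q̄ = (S₀/π) × [bracket] = (589/π) × 1.095202 = 205.33 W/m².
— Configuration B (φ=-43.2°):
cos H₀ = −tan(-43.2°) tan(+17.600°) = 0.2979, H₀ = 1.2683 rad.
Bracket: H₀ sin φ sin δ + cos φ cos δ sin H₀ = 1.2683×-0.68455×0.30237 + 0.72897×0.95319×0.95460 = -0.262522 + 0.663301 = 0.400779.
Q̄ = (S₀/π) × [bracket] = (589/π) × 0.400779 = 75.140 W/m².
Ratio Q̄_A / Q̄_B = 205.33 / 75.140 = 2.733.

Q̄_A / Q̄_B ≈ 2.73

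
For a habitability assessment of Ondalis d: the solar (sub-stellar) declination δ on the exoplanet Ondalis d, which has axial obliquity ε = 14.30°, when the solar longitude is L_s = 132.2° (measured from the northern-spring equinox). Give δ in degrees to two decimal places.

sin δ = sin ε · sin L_s = sin 14.30° × sin 132.2° = 0.182978.
δ = arcsin(0.182978) = +10.54°.

δ = +10.54°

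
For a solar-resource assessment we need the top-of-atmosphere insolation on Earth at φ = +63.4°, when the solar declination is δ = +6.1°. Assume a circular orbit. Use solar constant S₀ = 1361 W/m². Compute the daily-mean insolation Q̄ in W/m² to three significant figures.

cos H₀ = −tan(+63.4°) tan(+6.100°) = -0.2134, H₀ = 1.7859 rad.
Bracket: H₀ sin φ sin δ + cos φ cos δ sin H₀ = 1.7859×0.89415×0.10626 + 0.44776×0.99434×0.97696 = 0.169683 + 0.434968 = 0.604651.
Q̄ = (S₀/π) × [bracket] = (1361/π) × 0.604651 = 261.9 W/m².

Q̄ ≈ 262 W/m²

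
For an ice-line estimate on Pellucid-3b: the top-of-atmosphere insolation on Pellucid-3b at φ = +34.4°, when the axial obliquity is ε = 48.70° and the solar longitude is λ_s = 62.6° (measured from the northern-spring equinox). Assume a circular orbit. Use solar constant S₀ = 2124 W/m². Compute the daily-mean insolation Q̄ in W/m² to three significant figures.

Solar declination: sin δ = sin ε · sin λ_s = sin 48.70° × sin 62.6° = 0.66698, so δ = +41.835°.
cos H₀ = −tan(+34.4°) tan(+41.835°) = -0.6130, H₀ = 2.2306 rad.
Bracket: H₀ sin φ sin δ + cos φ cos δ sin H₀ = 2.2306×0.56497×0.66698 + 0.82511×0.74507×0.79012 = 0.840543 + 0.485738 = 1.326281.
Q̄ = (S₀/π) × [bracket] = (2124/π) × 1.326281 = 896.7 W/m².

Q̄ ≈ 897 W/m²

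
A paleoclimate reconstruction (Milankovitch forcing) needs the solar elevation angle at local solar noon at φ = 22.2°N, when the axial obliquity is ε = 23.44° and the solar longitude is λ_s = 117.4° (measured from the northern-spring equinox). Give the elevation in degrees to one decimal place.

88.5°

Solar declination: sin δ = sin ε · sin λ_s = sin 23.44° × sin 117.4° = 0.35316, so δ = +20.681°.
At local noon the hour angle is zero, so the zenith angle equals |φ − δ| = |+22.2° − (+20.681°)| = 1.519°.
Elevation = 90° − 1.519° = 88.5°.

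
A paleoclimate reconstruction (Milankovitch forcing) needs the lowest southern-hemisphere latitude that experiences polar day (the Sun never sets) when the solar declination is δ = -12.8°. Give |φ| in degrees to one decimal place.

|φ| = 77.2°

Polar day requires cos H₀ = −tan φ tan δ ≤ −1, i.e. tan φ tan δ ≥ 1.
The boundary is |tan φ| · |tan δ| = 1, so |φ| = 90° − |δ| = 90° − 12.8° = 77.2° in the southern hemisphere.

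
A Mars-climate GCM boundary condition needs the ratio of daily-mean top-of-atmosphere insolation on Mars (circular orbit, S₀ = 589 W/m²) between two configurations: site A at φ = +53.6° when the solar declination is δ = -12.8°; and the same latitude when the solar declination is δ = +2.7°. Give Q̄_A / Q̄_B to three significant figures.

Q̄_A / Q̄_B ≈ 0.499

— Configuration A (φ=+53.6°):
cos H₀ = −tan(+53.6°) tan(-12.800°) = 0.3082, H₀ = 1.2575 rad.
Bracket: H₀ sin φ sin δ + cos φ cos δ sin H₀ = 1.2575×0.80489×-0.22155 + 0.59342×0.97515×0.95133 = -0.224242 + 0.550509 = 0.326267.
Q̄ = (S₀/π) × [bracket] = (589/π) × 0.326267 = 61.170 W/m².
— Configuration B (φ=+53.6°):
cos H₀ = −tan(+53.6°) tan(+2.700°) = -0.0640, H₀ = 1.6348 rad.
Bracket: H₀ sin φ sin δ + cos φ cos δ sin H₀ = 1.6348×0.80489×0.04711 + 0.59342×0.99889×0.99795 = 0.061989 + 0.591546 = 0.653535.
Q̄ = (S₀/π) × [bracket] = (589/π) × 0.653535 = 122.53 W/m².
Ratio Q̄_A / Q̄_B = 61.170 / 122.53 = 0.4992.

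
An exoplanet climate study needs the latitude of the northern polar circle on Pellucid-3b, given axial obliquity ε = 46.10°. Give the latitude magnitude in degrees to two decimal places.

43.90°

The polar circle is the lowest latitude that experiences at least one full rotation of continuous daylight at the northern-summer solstice; it lies at |ϕ| = 90° − ε = 90° − 46.10° = 43.90°.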